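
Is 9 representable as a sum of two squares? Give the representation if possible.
0² + 3² (a=0, b=3)

Factorization: 9 = 3^2
By Fermat: n is sum of two squares iff every prime p ≡ 3 (mod 4) appears to even power.
All primes ≡ 3 (mod 4) appear to even power.
Search a = 0, 1, 2, … for 9 - a² a perfect square: first hit at a = 0: 9 - 0 = 9 = 3².
9 = 0² + 3² = 0 + 9 ✓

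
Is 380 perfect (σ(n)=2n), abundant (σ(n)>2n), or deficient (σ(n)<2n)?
abundant

Proper divisors of 380: sum = 1 + 2 + 4 + 5 + 10 + 19 + 20 + 38 + 76 + 95 + 190 = 460
Since 460 > 380, 380 is abundant.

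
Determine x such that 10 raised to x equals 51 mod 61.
31

Baby-step giant-step with step n = ⌈√61⌉ = 8.
Baby steps 10^j mod 61 (j:value) for j=0..7: 0:1, 1:10, 2:39, 3:24, 4:57, 5:21, 6:27, 7:26.
Giant-step multiplier: 10^(-8) ≡ 10^(60-8) = 10^52 ≡ 42 (mod 61).
Giant steps γ_i = 51·42^i mod 61: γ_0=51, γ_1=7, γ_2=50, γ_3=26 (in table at j=7).
x = i·n + j = 3·8 + 7 = 31.
Check: 10^31 ≡ 51 (mod 61).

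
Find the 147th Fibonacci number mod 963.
2

Matrix identity: Q^n = [[F_(n+1), F_n], [F_n, F_(n-1)]] with Q = [[1,1],[1,0]].
n = 147 = 10010011₂. Square-and-multiply, entries mod 963:
Q^1 = [[1,1],[1,0]]
Q^2 = (Q^1)² = [[2,1],[1,1]]
Q^4 = (Q^2)² = [[5,3],[3,2]]
Q^9 = (Q^4)²·Q = [[55,34],[34,21]]
Q^18 = (Q^9)² = [[329,658],[658,634]]
Q^36 = (Q^18)² = [[962,0],[0,962]]
Q^73 = (Q^36)²·Q = [[1,1],[1,0]]
Q^147 = (Q^73)²·Q = [[3,2],[2,1]]
F_147 mod 963 = Q^147[0][1] = 2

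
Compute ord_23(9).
11

23 is prime, so ord(9) divides φ(23) = 22.
Divisors of 22: 1, 2, 11, 22.
Repeated squaring: 9^1 ≡ 9, 9^2 ≡ 12, 9^4 ≡ 6, 9^8 ≡ 13, 9^16 ≡ 8 (mod 23).
Test 9^d mod 23 for each divisor d in increasing order:
9^1 ≡ 9
9^2 ≡ 12
9^11 = 9^8·9^2·9^1 ≡ 1  ← first divisor giving 1
The order is 11.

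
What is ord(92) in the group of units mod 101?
25

101 is prime, so ord(92) divides φ(101) = 100.
Divisors of 100: 1, 2, 4, 5, 10, 20, 25, 50, 100.
Repeated squaring: 92^1 ≡ 92, 92^2 ≡ 81, 92^4 ≡ 97, 92^8 ≡ 16, 92^16 ≡ 54, 92^32 ≡ 88, 92^64 ≡ 68 (mod 101).
Test 92^d mod 101 for each divisor d in increasing order:
92^1 ≡ 92
92^2 ≡ 81
92^4 ≡ 97
92^5 = 92^4·92^1 ≡ 36
92^10 = 92^8·92^2 ≡ 84
92^20 = 92^16·92^4 ≡ 87
92^25 = 92^16·92^8·92^1 ≡ 1  ← first divisor giving 1
The order is 25.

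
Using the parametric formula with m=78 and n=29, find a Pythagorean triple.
(5243, 4524, 6925)

Euclid's formula: a = m² - n², b = 2mn, c = m² + n²
m = 78, n = 29
a = 78² - 29² = 6084 - 841 = 5243
b = 2 × 78 × 29 = 4524
c = 78² + 29² = 6084 + 841 = 6925
Verification: 5243² + 4524² = 27489049 + 20466576 = 47955625 = 6925² ✓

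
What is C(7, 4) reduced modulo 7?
0

Using Lucas' theorem:
Write n=7 and k=4 in base 7:
n in base 7: [1, 0]
k in base 7: [0, 4]
C(7,4) mod 7 = ∏ C(n_i, k_i) mod 7
Digit binomials (mod 7): C(1,0) = 1; C(0,4) = 0 (k_i > n_i)
Product: 1 × 0 = 0 ≡ 0 (mod 7)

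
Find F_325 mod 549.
422

Matrix identity: Q^n = [[F_(n+1), F_n], [F_n, F_(n-1)]] with Q = [[1,1],[1,0]].
n = 325 = 101000101₂. Square-and-multiply, entries mod 549:
Q^1 = [[1,1],[1,0]]
Q^2 = (Q^1)² = [[2,1],[1,1]]
Q^5 = (Q^2)²·Q = [[8,5],[5,3]]
Q^10 = (Q^5)² = [[89,55],[55,34]]
Q^20 = (Q^10)² = [[515,177],[177,338]]
Q^40 = (Q^20)² = [[94,6],[6,88]]
Q^81 = (Q^40)²·Q = [[82,88],[88,543]]
Q^162 = (Q^81)² = [[194,100],[100,94]]
Q^325 = (Q^162)²·Q = [[125,422],[422,252]]
F_325 mod 549 = Q^325[0][1] = 422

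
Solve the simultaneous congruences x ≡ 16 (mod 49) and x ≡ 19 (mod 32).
947

Using Chinese Remainder Theorem:
M = 49 × 32 = 1568
M1 = 32, M2 = 49
y1 = 32^(-1) mod 49 = 23
y2 = 49^(-1) mod 32 = 17
x = (16×32×23 + 19×49×17) mod 1568 = 947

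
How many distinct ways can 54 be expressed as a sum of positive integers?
386155

p(n) counts ways to write n as a sum of positive integers (order ignored).
Euler's pentagonal recurrence: p(k) = p(k-1) + p(k-2) - p(k-5) - p(k-7) + p(k-12) + p(k-15) - ... (offsets j(3j∓1)/2, signs ++--, p(0)=1, p(<0)=0).
DP table for k = 0..53: p(0)=1, p(1)=1, p(2)=2, p(3)=3, p(4)=5, p(5)=7, p(6)=11, p(7)=15, p(8)=22, p(9)=30, p(10)=42, p(11)=56, p(12)=77, p(13)=101, p(14)=135, p(15)=176, p(16)=231, p(17)=297, p(18)=385, p(19)=490, p(20)=627, p(21)=792, p(22)=1002, p(23)=1255, p(24)=1575, p(25)=1958, p(26)=2436, p(27)=3010, p(28)=3718, p(29)=4565, p(30)=5604, p(31)=6842, p(32)=8349, p(33)=10143, p(34)=12310, p(35)=14883, p(36)=17977, p(37)=21637, p(38)=26015, p(39)=31185, p(40)=37338, p(41)=44583, p(42)=53174, p(43)=63261, p(44)=75175, p(45)=89134, p(46)=105558, p(47)=124754, p(48)=147273, p(49)=173525, p(50)=204226, p(51)=239943, p(52)=281589, p(53)=329931.
Final step: p(54) = p(53) + p(52) - p(49) - p(47) + p(42) + p(39) - p(32) - p(28) + p(19) + p(14) - p(3)
= 329931 + 281589 - 173525 - 124754 + 53174 + 31185 - 8349 - 3718 + 490 + 135 - 3
= 386155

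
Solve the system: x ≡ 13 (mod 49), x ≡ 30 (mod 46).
1042

Using Chinese Remainder Theorem:
M = 49 × 46 = 2254
M1 = 46, M2 = 49
y1 = 46^(-1) mod 49 = 16
y2 = 49^(-1) mod 46 = 31
x = (13×46×16 + 30×49×31) mod 2254 = 1042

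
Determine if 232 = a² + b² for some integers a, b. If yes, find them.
6² + 14² (a=6, b=14)

Factorization: 232 = 2^3 × 29
By Fermat: n is sum of two squares iff every prime p ≡ 3 (mod 4) appears to even power.
All primes ≡ 3 (mod 4) appear to even power.
Search a = 0, 1, 2, … for 232 - a² a perfect square: first hit at a = 6: 232 - 36 = 196 = 14².
232 = 6² + 14² = 36 + 196 ✓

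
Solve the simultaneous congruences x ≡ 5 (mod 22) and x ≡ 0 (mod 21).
357

Using Chinese Remainder Theorem:
M = 22 × 21 = 462
M1 = 21, M2 = 22
y1 = 21^(-1) mod 22 = 21
y2 = 22^(-1) mod 21 = 1
x = (5×21×21 + 0×22×1) mod 462 = 357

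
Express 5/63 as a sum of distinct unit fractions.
1/13 + 1/410 + 1/335790

Greedy algorithm:
5/63: ceiling(63/5) = 13, use 1/13
2/819: ceiling(819/2) = 410, use 1/410
1/335790: ceiling(335790/1) = 335790, use 1/335790
Result: 5/63 = 1/13 + 1/410 + 1/335790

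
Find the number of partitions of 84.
26543660

p(n) counts ways to write n as a sum of positive integers (order ignored).
Euler's pentagonal recurrence: p(k) = p(k-1) + p(k-2) - p(k-5) - p(k-7) + p(k-12) + p(k-15) - ... (offsets j(3j∓1)/2, signs ++--, p(0)=1, p(<0)=0).
DP table for k = 0..83: p(0)=1, p(1)=1, p(2)=2, p(3)=3, p(4)=5, p(5)=7, p(6)=11, p(7)=15, p(8)=22, p(9)=30, p(10)=42, p(11)=56, p(12)=77, p(13)=101, p(14)=135, p(15)=176, p(16)=231, p(17)=297, p(18)=385, p(19)=490, p(20)=627, p(21)=792, p(22)=1002, p(23)=1255, p(24)=1575, p(25)=1958, p(26)=2436, p(27)=3010, p(28)=3718, p(29)=4565, p(30)=5604, p(31)=6842, p(32)=8349, p(33)=10143, p(34)=12310, p(35)=14883, p(36)=17977, p(37)=21637, p(38)=26015, p(39)=31185, p(40)=37338, p(41)=44583, p(42)=53174, p(43)=63261, p(44)=75175, p(45)=89134, p(46)=105558, p(47)=124754, p(48)=147273, p(49)=173525, p(50)=204226, p(51)=239943, p(52)=281589, p(53)=329931, p(54)=386155, p(55)=451276, p(56)=526823, p(57)=614154, p(58)=715220, p(59)=831820, p(60)=966467, p(61)=1121505, p(62)=1300156, p(63)=1505499, p(64)=1741630, p(65)=2012558, p(66)=2323520, p(67)=2679689, p(68)=3087735, p(69)=3554345, p(70)=4087968, p(71)=4697205, p(72)=5392783, p(73)=6185689, p(74)=7089500, p(75)=8118264, p(76)=9289091, p(77)=10619863, p(78)=12132164, p(79)=13848650, p(80)=15796476, p(81)=18004327, p(82)=20506255, p(83)=23338469.
Final step: p(84) = p(83) + p(82) - p(79) - p(77) + p(72) + p(69) - p(62) - p(58) + p(49) + p(44) - p(33) - p(27) + p(14) + p(7)
= 23338469 + 20506255 - 13848650 - 10619863 + 5392783 + 3554345 - 1300156 - 715220 + 173525 + 75175 - 10143 - 3010 + 135 + 15
= 26543660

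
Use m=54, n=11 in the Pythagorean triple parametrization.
(2795, 1188, 3037)

Euclid's formula: a = m² - n², b = 2mn, c = m² + n²
m = 54, n = 11
a = 54² - 11² = 2916 - 121 = 2795
b = 2 × 54 × 11 = 1188
c = 54² + 11² = 2916 + 121 = 3037
Verification: 2795² + 1188² = 7812025 + 1411344 = 9223369 = 3037² ✓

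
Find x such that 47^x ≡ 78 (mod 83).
60

Baby-step giant-step with step n = ⌈√83⌉ = 10.
Baby steps 47^j mod 83 (j:value) for j=0..9: 0:1, 1:47, 2:51, 3:73, 4:28, 5:71, 6:17, 7:52, 8:37, 9:79.
Giant-step multiplier: 47^(-10) ≡ 47^(82-10) = 47^72 ≡ 49 (mod 83).
Giant steps γ_i = 78·49^i mod 83: γ_0=78, γ_1=4, γ_2=30, γ_3=59, γ_4=69, γ_5=61, γ_6=1 (in table at j=0).
x = i·n + j = 6·10 + 0 = 60.
Check: 47^60 ≡ 78 (mod 83).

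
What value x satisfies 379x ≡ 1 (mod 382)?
127

gcd(379, 382) = 1, so the inverse exists.
Extended Euclidean algorithm on (382, 379):
382 = 1 × 379 + 3  ⟹  3 = (1)·382 + (-1)·379
379 = 126 × 3 + 1  ⟹  1 = (-126)·382 + (127)·379
So (127)·379 ≡ 1 (mod 382), i.e. 379^(-1) ≡ 127 (mod 382).
Check: 379 × 127 = 48133 ≡ 1 (mod 382)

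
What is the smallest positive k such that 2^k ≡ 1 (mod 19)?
18

19 is prime, so ord(2) divides φ(19) = 18.
Divisors of 18: 1, 2, 3, 6, 9, 18.
Repeated squaring: 2^1 ≡ 2, 2^2 ≡ 4, 2^4 ≡ 16, 2^8 ≡ 9, 2^16 ≡ 5 (mod 19).
Test 2^d mod 19 for each divisor d in increasing order:
2^1 ≡ 2
2^2 ≡ 4
2^3 = 2^2·2^1 ≡ 8
2^6 = 2^4·2^2 ≡ 7
2^9 = 2^8·2^1 ≡ 18
2^18 = 2^16·2^2 ≡ 1  ← first divisor giving 1
The order is 18.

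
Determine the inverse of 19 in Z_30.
19

gcd(19, 30) = 1, so the inverse exists.
Extended Euclidean algorithm on (30, 19):
30 = 1 × 19 + 11  ⟹  11 = (1)·30 + (-1)·19
19 = 1 × 11 + 8  ⟹  8 = (-1)·30 + (2)·19
11 = 1 × 8 + 3  ⟹  3 = (2)·30 + (-3)·19
8 = 2 × 3 + 2  ⟹  2 = (-5)·30 + (8)·19
3 = 1 × 2 + 1  ⟹  1 = (7)·30 + (-11)·19
So (-11)·19 ≡ 1 (mod 30), i.e. 19^(-1) ≡ -11 ≡ 19 (mod 30).
Check: 19 × 19 = 361 ≡ 1 (mod 30)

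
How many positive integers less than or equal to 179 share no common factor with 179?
178

179 = 179
φ(n) = n × ∏(1 - 1/p) for each prime p dividing n
φ(179) = 179 × (1 - 1/179) = 178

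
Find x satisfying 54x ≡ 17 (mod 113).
x ≡ 61 (mod 113)

gcd(54, 113) = 1, which divides 17, so solutions exist.
Find 54^(-1) mod 113 by the extended Euclidean algorithm:
113 = 2 × 54 + 5  ⟹  5 = (1)·113 + (-2)·54
54 = 10 × 5 + 4  ⟹  4 = (-10)·113 + (21)·54
5 = 1 × 4 + 1  ⟹  1 = (11)·113 + (-23)·54
So (-23)·54 ≡ 1 (mod 113), i.e. 54^(-1) ≡ -23 ≡ 90 (mod 113).
x ≡ 90 × 17 = 1530 ≡ 61 (mod 113).
Check: 54 × 61 = 3294 ≡ 17 (mod 113).
Unique solution: x ≡ 61 (mod 113)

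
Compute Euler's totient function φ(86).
42

86 = 2 × 43
φ(n) = n × ∏(1 - 1/p) for each prime p dividing n
φ(86) = 86 × (1 - 1/2) × (1 - 1/43) = 42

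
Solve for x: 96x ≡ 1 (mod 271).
48

gcd(96, 271) = 1, so the inverse exists.
Extended Euclidean algorithm on (271, 96):
271 = 2 × 96 + 79  ⟹  79 = (1)·271 + (-2)·96
96 = 1 × 79 + 17  ⟹  17 = (-1)·271 + (3)·96
79 = 4 × 17 + 11  ⟹  11 = (5)·271 + (-14)·96
17 = 1 × 11 + 6  ⟹  6 = (-6)·271 + (17)·96
11 = 1 × 6 + 5  ⟹  5 = (11)·271 + (-31)·96
6 = 1 × 5 + 1  ⟹  1 = (-17)·271 + (48)·96
So (48)·96 ≡ 1 (mod 271), i.e. 96^(-1) ≡ 48 (mod 271).
Check: 96 × 48 = 4608 ≡ 1 (mod 271)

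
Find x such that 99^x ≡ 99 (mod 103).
1

Baby-step giant-step with step n = ⌈√103⌉ = 11.
Baby steps 99^j mod 103 (j:value) for j=0..10: 0:1, 1:99, 2:16, 3:39, 4:50, 5:6, 6:79, 7:96, 8:28, 9:94, 10:36.
h = 99 is already in the table at j=1, so x = 1.
Check: 99^1 ≡ 99 (mod 103).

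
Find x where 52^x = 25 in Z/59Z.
20

Baby-step giant-step with step n = ⌈√59⌉ = 8.
Baby steps 52^j mod 59 (j:value) for j=0..7: 0:1, 1:52, 2:49, 3:11, 4:41, 5:8, 6:3, 7:38.
Giant-step multiplier: 52^(-8) ≡ 52^(58-8) = 52^50 ≡ 57 (mod 59).
Giant steps γ_i = 25·57^i mod 59: γ_0=25, γ_1=9, γ_2=41 (in table at j=4).
x = i·n + j = 2·8 + 4 = 20.
Check: 52^20 ≡ 25 (mod 59).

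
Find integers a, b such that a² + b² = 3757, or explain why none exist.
6² + 61² (a=6, b=61)

Factorization: 3757 = 13 × 17^2
By Fermat: n is sum of two squares iff every prime p ≡ 3 (mod 4) appears to even power.
All primes ≡ 3 (mod 4) appear to even power.
Search a = 0, 1, 2, … for 3757 - a² a perfect square: first hit at a = 6: 3757 - 36 = 3721 = 61².
3757 = 6² + 61² = 36 + 3721 ✓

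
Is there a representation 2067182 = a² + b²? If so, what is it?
Not possible

Factorization: 2067182 = 2 × 13 × 43^3
By Fermat: n is sum of two squares iff every prime p ≡ 3 (mod 4) appears to even power.
Prime(s) ≡ 3 (mod 4) with odd exponent: [(43, 3)]
Therefore 2067182 cannot be expressed as a² + b².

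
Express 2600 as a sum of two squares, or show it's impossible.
10² + 50² (a=10, b=50)

Factorization: 2600 = 2^3 × 5^2 × 13
By Fermat: n is sum of two squares iff every prime p ≡ 3 (mod 4) appears to even power.
All primes ≡ 3 (mod 4) appear to even power.
Search a = 0, 1, 2, … for 2600 - a² a perfect square: first hit at a = 10: 2600 - 100 = 2500 = 50².
2600 = 10² + 50² = 100 + 2500 ✓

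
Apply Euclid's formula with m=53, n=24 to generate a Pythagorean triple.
(2233, 2544, 3385)

Euclid's formula: a = m² - n², b = 2mn, c = m² + n²
m = 53, n = 24
a = 53² - 24² = 2809 - 576 = 2233
b = 2 × 53 × 24 = 2544
c = 53² + 24² = 2809 + 576 = 3385
Verification: 2233² + 2544² = 4986289 + 6471936 = 11458225 = 3385² ✓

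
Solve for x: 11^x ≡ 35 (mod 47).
31

Baby-step giant-step with step n = ⌈√47⌉ = 7.
Baby steps 11^j mod 47 (j:value) for j=0..6: 0:1, 1:11, 2:27, 3:15, 4:24, 5:29, 6:37.
Giant-step multiplier: 11^(-7) ≡ 11^(46-7) = 11^39 ≡ 44 (mod 47).
Giant steps γ_i = 35·44^i mod 47: γ_0=35, γ_1=36, γ_2=33, γ_3=42, γ_4=15 (in table at j=3).
x = i·n + j = 4·7 + 3 = 31.
Check: 11^31 ≡ 35 (mod 47).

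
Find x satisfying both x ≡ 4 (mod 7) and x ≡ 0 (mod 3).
18

Using Chinese Remainder Theorem:
M = 7 × 3 = 21
M1 = 3, M2 = 7
y1 = 3^(-1) mod 7 = 5
y2 = 7^(-1) mod 3 = 1
x = (4×3×5 + 0×7×1) mod 21 = 18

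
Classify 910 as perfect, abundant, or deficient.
abundant

Proper divisors of 910: sum = 1 + 2 + 5 + 7 + 10 + 13 + 14 + 26 + 35 + 65 + 70 + 91 + 130 + 182 + 455 = 1106
Since 1106 > 910, 910 is abundant.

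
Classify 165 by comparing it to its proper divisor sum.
deficient

Proper divisors of 165: sum = 1 + 3 + 5 + 11 + 15 + 33 + 55 = 123
Since 123 < 165, 165 is deficient.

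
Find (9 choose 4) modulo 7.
0

Using Lucas' theorem:
Write n=9 and k=4 in base 7:
n in base 7: [1, 2]
k in base 7: [0, 4]
C(9,4) mod 7 = ∏ C(n_i, k_i) mod 7
Digit binomials (mod 7): C(1,0) = 1; C(2,4) = 0 (k_i > n_i)
Product: 1 × 0 = 0 ≡ 0 (mod 7)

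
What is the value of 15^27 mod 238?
43

Repeated squaring. Binary of 27 = 11011.
15^1 ≡ 15 (mod 238); 15^2 ≡ 225 (mod 238); 15^4 ≡ 169 (mod 238); 15^8 ≡ 1 (mod 238); 15^16 ≡ 1 (mod 238)
15^27 = 15^1 × 15^2 × 15^8 × 15^16 ≡ 43 (mod 238)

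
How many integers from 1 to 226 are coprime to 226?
112

226 = 2 × 113
φ(n) = n × ∏(1 - 1/p) for each prime p dividing n
φ(226) = 226 × (1 - 1/2) × (1 - 1/113) = 112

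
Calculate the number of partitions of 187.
1280011042268

p(n) counts ways to write n as a sum of positive integers (order ignored).
Euler's pentagonal recurrence: p(k) = p(k-1) + p(k-2) - p(k-5) - p(k-7) + p(k-12) + p(k-15) - ... (offsets j(3j∓1)/2, signs ++--, p(0)=1, p(<0)=0).
DP table for k = 0..186: p(0)=1, p(1)=1, p(2)=2, p(3)=3, p(4)=5, p(5)=7, p(6)=11, p(7)=15, p(8)=22, p(9)=30, p(10)=42, p(11)=56, p(12)=77, p(13)=101, p(14)=135, p(15)=176, p(16)=231, p(17)=297, p(18)=385, p(19)=490, p(20)=627, p(21)=792, p(22)=1002, p(23)=1255, p(24)=1575, p(25)=1958, p(26)=2436, p(27)=3010, p(28)=3718, p(29)=4565, p(30)=5604, p(31)=6842, p(32)=8349, p(33)=10143, p(34)=12310, p(35)=14883, p(36)=17977, p(37)=21637, p(38)=26015, p(39)=31185, p(40)=37338, p(41)=44583, p(42)=53174, p(43)=63261, p(44)=75175, p(45)=89134, p(46)=105558, p(47)=124754, p(48)=147273, p(49)=173525, p(50)=204226, p(51)=239943, p(52)=281589, p(53)=329931, p(54)=386155, p(55)=451276, p(56)=526823, p(57)=614154, p(58)=715220, p(59)=831820, p(60)=966467, p(61)=1121505, p(62)=1300156, p(63)=1505499, p(64)=1741630, p(65)=2012558, p(66)=2323520, p(67)=2679689, p(68)=3087735, p(69)=3554345, p(70)=4087968, p(71)=4697205, p(72)=5392783, p(73)=6185689, p(74)=7089500, p(75)=8118264, p(76)=9289091, p(77)=10619863, p(78)=12132164, p(79)=13848650, p(80)=15796476, p(81)=18004327, p(82)=20506255, p(83)=23338469, p(84)=26543660, p(85)=30167357, p(86)=34262962, p(87)=38887673, p(88)=44108109, p(89)=49995925, p(90)=56634173, p(91)=64112359, p(92)=72533807, p(93)=82010177, p(94)=92669720, p(95)=104651419, p(96)=118114304, p(97)=133230930, p(98)=150198136, p(99)=169229875, p(100)=190569292, p(101)=214481126, p(102)=241265379, p(103)=271248950, p(104)=304801365, p(105)=342325709, p(106)=384276336, p(107)=431149389, p(108)=483502844, p(109)=541946240, p(110)=607163746, p(111)=679903203, p(112)=761002156, p(113)=851376628, p(114)=952050665, p(115)=1064144451, p(116)=1188908248, p(117)=1327710076, p(118)=1482074143, p(119)=1653668665, p(120)=1844349560, p(121)=2056148051, p(122)=2291320912, p(123)=2552338241, p(124)=2841940500, p(125)=3163127352, p(126)=3519222692, p(127)=3913864295, p(128)=4351078600, p(129)=4835271870, p(130)=5371315400, p(131)=5964539504, p(132)=6620830889, p(133)=7346629512, p(134)=8149040695, p(135)=9035836076, p(136)=10015581680, p(137)=11097645016, p(138)=12292341831, p(139)=13610949895, p(140)=15065878135, p(141)=16670689208, p(142)=18440293320, p(143)=20390982757, p(144)=22540654445, p(145)=24908858009, p(146)=27517052599, p(147)=30388671978, p(148)=33549419497, p(149)=37027355200, p(150)=40853235313, p(151)=45060624582, p(152)=49686288421, p(153)=54770336324, p(154)=60356673280, p(155)=66493182097, p(156)=73232243759, p(157)=80630964769, p(158)=88751778802, p(159)=97662728555, p(160)=107438159466, p(161)=118159068427, p(162)=129913904637, p(163)=142798995930, p(164)=156919475295, p(165)=172389800255, p(166)=189334822579, p(167)=207890420102, p(168)=228204732751, p(169)=250438925115, p(170)=274768617130, p(171)=301384802048, p(172)=330495499613, p(173)=362326859895, p(174)=397125074750, p(175)=435157697830, p(176)=476715857290, p(177)=522115831195, p(178)=571701605655, p(179)=625846753120, p(180)=684957390936, p(181)=749474411781, p(182)=819876908323, p(183)=896684817527, p(184)=980462880430, p(185)=1071823774337, p(186)=1171432692373.
Final step: p(187) = p(186) + p(185) - p(182) - p(180) + p(175) + p(172) - p(165) - p(161) + p(152) + p(147) - p(136) - p(130) + p(117) + p(110) - p(95) - p(87) + p(70) + p(61) - p(42) - p(32) + p(11) + p(0)
= 1171432692373 + 1071823774337 - 819876908323 - 684957390936 + 435157697830 + 330495499613 - 172389800255 - 118159068427 + 49686288421 + 30388671978 - 10015581680 - 5371315400 + 1327710076 + 607163746 - 104651419 - 38887673 + 4087968 + 1121505 - 53174 - 8349 + 56 + 1
= 1280011042268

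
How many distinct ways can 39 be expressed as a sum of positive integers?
31185

p(n) counts ways to write n as a sum of positive integers (order ignored).
Euler's pentagonal recurrence: p(k) = p(k-1) + p(k-2) - p(k-5) - p(k-7) + p(k-12) + p(k-15) - ... (offsets j(3j∓1)/2, signs ++--, p(0)=1, p(<0)=0).
DP table for k = 0..38: p(0)=1, p(1)=1, p(2)=2, p(3)=3, p(4)=5, p(5)=7, p(6)=11, p(7)=15, p(8)=22, p(9)=30, p(10)=42, p(11)=56, p(12)=77, p(13)=101, p(14)=135, p(15)=176, p(16)=231, p(17)=297, p(18)=385, p(19)=490, p(20)=627, p(21)=792, p(22)=1002, p(23)=1255, p(24)=1575, p(25)=1958, p(26)=2436, p(27)=3010, p(28)=3718, p(29)=4565, p(30)=5604, p(31)=6842, p(32)=8349, p(33)=10143, p(34)=12310, p(35)=14883, p(36)=17977, p(37)=21637, p(38)=26015.
Final step: p(39) = p(38) + p(37) - p(34) - p(32) + p(27) + p(24) - p(17) - p(13) + p(4)
= 26015 + 21637 - 12310 - 8349 + 3010 + 1575 - 297 - 101 + 5
= 31185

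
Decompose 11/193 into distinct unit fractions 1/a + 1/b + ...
1/18 + 1/695 + 1/2414430

Greedy algorithm:
11/193: ceiling(193/11) = 18, use 1/18
5/3474: ceiling(3474/5) = 695, use 1/695
1/2414430: ceiling(2414430/1) = 2414430, use 1/2414430
Result: 11/193 = 1/18 + 1/695 + 1/2414430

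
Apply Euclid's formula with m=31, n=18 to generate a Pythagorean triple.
(637, 1116, 1285)

Euclid's formula: a = m² - n², b = 2mn, c = m² + n²
m = 31, n = 18
a = 31² - 18² = 961 - 324 = 637
b = 2 × 31 × 18 = 1116
c = 31² + 18² = 961 + 324 = 1285
Verification: 637² + 1116² = 405769 + 1245456 = 1651225 = 1285² ✓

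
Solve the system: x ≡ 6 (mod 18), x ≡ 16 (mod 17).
186

Using Chinese Remainder Theorem:
M = 18 × 17 = 306
M1 = 17, M2 = 18
y1 = 17^(-1) mod 18 = 17
y2 = 18^(-1) mod 17 = 1
x = (6×17×17 + 16×18×1) mod 306 = 186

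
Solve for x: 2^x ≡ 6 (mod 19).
14

Baby-step giant-step with step n = ⌈√19⌉ = 5.
Baby steps 2^j mod 19 (j:value) for j=0..4: 0:1, 1:2, 2:4, 3:8, 4:16.
Giant-step multiplier: 2^(-5) ≡ 2^(18-5) = 2^13 ≡ 3 (mod 19).
Giant steps γ_i = 6·3^i mod 19: γ_0=6, γ_1=18, γ_2=16 (in table at j=4).
x = i·n + j = 2·5 + 4 = 14.
Check: 2^14 ≡ 6 (mod 19).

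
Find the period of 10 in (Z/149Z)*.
148

149 is prime, so ord(10) divides φ(149) = 148.
Divisors of 148: 1, 2, 4, 37, 74, 148.
Repeated squaring: 10^1 ≡ 10, 10^2 ≡ 100, 10^4 ≡ 17, 10^8 ≡ 140, 10^16 ≡ 81, 10^32 ≡ 5, 10^64 ≡ 25, 10^128 ≡ 29 (mod 149).
Test 10^d mod 149 for each divisor d in increasing order:
10^1 ≡ 10
10^2 ≡ 100
10^4 ≡ 17
10^37 = 10^32·10^4·10^1 ≡ 105
10^74 = 10^64·10^8·10^2 ≡ 148
10^148 = 10^128·10^16·10^4 ≡ 1  ← first divisor giving 1
The order is 148.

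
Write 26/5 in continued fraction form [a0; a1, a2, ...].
[5; 5]

Euclidean algorithm steps:
26 = 5 × 5 + 1
5 = 5 × 1 + 0
Continued fraction: [5; 5]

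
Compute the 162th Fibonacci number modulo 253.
100

Matrix identity: Q^n = [[F_(n+1), F_n], [F_n, F_(n-1)]] with Q = [[1,1],[1,0]].
n = 162 = 10100010₂. Square-and-multiply, entries mod 253:
Q^1 = [[1,1],[1,0]]
Q^2 = (Q^1)² = [[2,1],[1,1]]
Q^5 = (Q^2)²·Q = [[8,5],[5,3]]
Q^10 = (Q^5)² = [[89,55],[55,34]]
Q^20 = (Q^10)² = [[67,187],[187,133]]
Q^40 = (Q^20)² = [[243,209],[209,34]]
Q^81 = (Q^40)²·Q = [[221,12],[12,209]]
Q^162 = (Q^81)² = [[156,100],[100,56]]
F_162 mod 253 = Q^162[0][1] = 100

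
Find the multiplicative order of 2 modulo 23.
11

23 is prime, so ord(2) divides φ(23) = 22.
Divisors of 22: 1, 2, 11, 22.
Repeated squaring: 2^1 ≡ 2, 2^2 ≡ 4, 2^4 ≡ 16, 2^8 ≡ 3, 2^16 ≡ 9 (mod 23).
Test 2^d mod 23 for each divisor d in increasing order:
2^1 ≡ 2
2^2 ≡ 4
2^11 = 2^8·2^2·2^1 ≡ 1  ← first divisor giving 1
The order is 11.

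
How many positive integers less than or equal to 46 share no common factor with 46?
22

46 = 2 × 23
φ(n) = n × ∏(1 - 1/p) for each prime p dividing n
φ(46) = 46 × (1 - 1/2) × (1 - 1/23) = 22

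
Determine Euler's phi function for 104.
48

104 = 2^3 × 13
φ(n) = n × ∏(1 - 1/p) for each prime p dividing n
φ(104) = 104 × (1 - 1/2) × (1 - 1/13) = 48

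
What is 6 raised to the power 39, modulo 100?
96

Repeated squaring. Binary of 39 = 100111.
6^1 ≡ 6 (mod 100); 6^2 ≡ 36 (mod 100); 6^4 ≡ 96 (mod 100); 6^8 ≡ 16 (mod 100); 6^16 ≡ 56 (mod 100); 6^32 ≡ 36 (mod 100)
6^39 = 6^1 × 6^2 × 6^4 × 6^32 ≡ 96 (mod 100)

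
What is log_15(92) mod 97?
71

Baby-step giant-step with step n = ⌈√97⌉ = 10.
Baby steps 15^j mod 97 (j:value) for j=0..9: 0:1, 1:15, 2:31, 3:77, 4:88, 5:59, 6:12, 7:83, 8:81, 9:51.
Giant-step multiplier: 15^(-10) ≡ 15^(96-10) = 15^86 ≡ 44 (mod 97).
Giant steps γ_i = 92·44^i mod 97: γ_0=92, γ_1=71, γ_2=20, γ_3=7, γ_4=17, γ_5=69, γ_6=29, γ_7=15 (in table at j=1).
x = i·n + j = 7·10 + 1 = 71.
Check: 15^71 ≡ 92 (mod 97).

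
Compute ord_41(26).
40

41 is prime, so ord(26) divides φ(41) = 40.
Divisors of 40: 1, 2, 4, 5, 8, 10, 20, 40.
Repeated squaring: 26^1 ≡ 26, 26^2 ≡ 20, 26^4 ≡ 31, 26^8 ≡ 18, 26^16 ≡ 37, 26^32 ≡ 16 (mod 41).
Test 26^d mod 41 for each divisor d in increasing order:
26^1 ≡ 26
26^2 ≡ 20
26^4 ≡ 31
26^5 = 26^4·26^1 ≡ 27
26^8 ≡ 18
26^10 = 26^8·26^2 ≡ 32
26^20 = 26^16·26^4 ≡ 40
26^40 = 26^32·26^8 ≡ 1  ← first divisor giving 1
The order is 40.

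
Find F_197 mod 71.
20

Matrix identity: Q^n = [[F_(n+1), F_n], [F_n, F_(n-1)]] with Q = [[1,1],[1,0]].
n = 197 = 11000101₂. Square-and-multiply, entries mod 71:
Q^1 = [[1,1],[1,0]]
Q^3 = (Q^1)²·Q = [[3,2],[2,1]]
Q^6 = (Q^3)² = [[13,8],[8,5]]
Q^12 = (Q^6)² = [[20,2],[2,18]]
Q^24 = (Q^12)² = [[49,5],[5,44]]
Q^49 = (Q^24)²·Q = [[51,12],[12,39]]
Q^98 = (Q^49)² = [[47,15],[15,32]]
Q^197 = (Q^98)²·Q = [[69,20],[20,49]]
F_197 mod 71 = Q^197[0][1] = 20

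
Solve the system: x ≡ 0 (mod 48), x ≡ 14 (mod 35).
1344

Using Chinese Remainder Theorem:
M = 48 × 35 = 1680
M1 = 35, M2 = 48
y1 = 35^(-1) mod 48 = 11
y2 = 48^(-1) mod 35 = 27
x = (0×35×11 + 14×48×27) mod 1680 = 1344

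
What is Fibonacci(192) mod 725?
229

Matrix identity: Q^n = [[F_(n+1), F_n], [F_n, F_(n-1)]] with Q = [[1,1],[1,0]].
n = 192 = 11000000₂. Square-and-multiply, entries mod 725:
Q^1 = [[1,1],[1,0]]
Q^3 = (Q^1)²·Q = [[3,2],[2,1]]
Q^6 = (Q^3)² = [[13,8],[8,5]]
Q^12 = (Q^6)² = [[233,144],[144,89]]
Q^24 = (Q^12)² = [[350,693],[693,382]]
Q^48 = (Q^24)² = [[274,501],[501,498]]
Q^96 = (Q^48)² = [[552,347],[347,205]]
Q^192 = (Q^96)² = [[263,229],[229,34]]
F_192 mod 725 = Q^192[0][1] = 229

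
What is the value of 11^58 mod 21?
4

Repeated squaring. Binary of 58 = 111010.
11^1 ≡ 11 (mod 21); 11^2 ≡ 16 (mod 21); 11^4 ≡ 4 (mod 21); 11^8 ≡ 16 (mod 21); 11^16 ≡ 4 (mod 21); 11^32 ≡ 16 (mod 21)
11^58 = 11^2 × 11^8 × 11^16 × 11^32 ≡ 4 (mod 21)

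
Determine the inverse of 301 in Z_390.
241

gcd(301, 390) = 1, so the inverse exists.
Extended Euclidean algorithm on (390, 301):
390 = 1 × 301 + 89  ⟹  89 = (1)·390 + (-1)·301
301 = 3 × 89 + 34  ⟹  34 = (-3)·390 + (4)·301
89 = 2 × 34 + 21  ⟹  21 = (7)·390 + (-9)·301
34 = 1 × 21 + 13  ⟹  13 = (-10)·390 + (13)·301
21 = 1 × 13 + 8  ⟹  8 = (17)·390 + (-22)·301
13 = 1 × 8 + 5  ⟹  5 = (-27)·390 + (35)·301
8 = 1 × 5 + 3  ⟹  3 = (44)·390 + (-57)·301
5 = 1 × 3 + 2  ⟹  2 = (-71)·390 + (92)·301
3 = 1 × 2 + 1  ⟹  1 = (115)·390 + (-149)·301
So (-149)·301 ≡ 1 (mod 390), i.e. 301^(-1) ≡ -149 ≡ 241 (mod 390).
Check: 301 × 241 = 72541 ≡ 1 (mod 390)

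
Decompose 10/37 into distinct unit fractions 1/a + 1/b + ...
1/4 + 1/50 + 1/3700

Greedy algorithm:
10/37: ceiling(37/10) = 4, use 1/4
3/148: ceiling(148/3) = 50, use 1/50
1/3700: ceiling(3700/1) = 3700, use 1/3700
Result: 10/37 = 1/4 + 1/50 + 1/3700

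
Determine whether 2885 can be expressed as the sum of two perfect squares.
22² + 49² (a=22, b=49)

Factorization: 2885 = 5 × 577
By Fermat: n is sum of two squares iff every prime p ≡ 3 (mod 4) appears to even power.
All primes ≡ 3 (mod 4) appear to even power.
Search a = 0, 1, 2, … for 2885 - a² a perfect square: first hit at a = 22: 2885 - 484 = 2401 = 49².
2885 = 22² + 49² = 484 + 2401 ✓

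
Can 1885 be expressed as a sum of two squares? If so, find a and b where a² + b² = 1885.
6² + 43² (a=6, b=43)

Factorization: 1885 = 5 × 13 × 29
By Fermat: n is sum of two squares iff every prime p ≡ 3 (mod 4) appears to even power.
All primes ≡ 3 (mod 4) appear to even power.
Search a = 0, 1, 2, … for 1885 - a² a perfect square: first hit at a = 6: 1885 - 36 = 1849 = 43².
1885 = 6² + 43² = 36 + 1849 ✓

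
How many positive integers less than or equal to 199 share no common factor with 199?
198

199 = 199
φ(n) = n × ∏(1 - 1/p) for each prime p dividing n
φ(199) = 199 × (1 - 1/199) = 198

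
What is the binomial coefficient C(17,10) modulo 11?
0

Using Lucas' theorem:
Write n=17 and k=10 in base 11:
n in base 11: [1, 6]
k in base 11: [0, 10]
C(17,10) mod 11 = ∏ C(n_i, k_i) mod 11
Digit binomials (mod 11): C(1,0) = 1; C(6,10) = 0 (k_i > n_i)
Product: 1 × 0 = 0 ≡ 0 (mod 11)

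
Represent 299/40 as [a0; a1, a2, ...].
[7; 2, 9, 2]

Euclidean algorithm steps:
299 = 7 × 40 + 19
40 = 2 × 19 + 2
19 = 9 × 2 + 1
2 = 2 × 1 + 0
Continued fraction: [7; 2, 9, 2]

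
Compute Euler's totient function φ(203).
168

203 = 7 × 29
φ(n) = n × ∏(1 - 1/p) for each prime p dividing n
φ(203) = 203 × (1 - 1/7) × (1 - 1/29) = 168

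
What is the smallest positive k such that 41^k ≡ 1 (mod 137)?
8

137 is prime, so ord(41) divides φ(137) = 136.
Divisors of 136: 1, 2, 4, 8, 17, 34, 68, 136.
Repeated squaring: 41^1 ≡ 41, 41^2 ≡ 37, 41^4 ≡ 136, 41^8 ≡ 1, 41^16 ≡ 1, 41^32 ≡ 1, 41^64 ≡ 1, 41^128 ≡ 1 (mod 137).
Test 41^d mod 137 for each divisor d in increasing order:
41^1 ≡ 41
41^2 ≡ 37
41^4 ≡ 136
41^8 ≡ 1  ← first divisor giving 1
The order is 8.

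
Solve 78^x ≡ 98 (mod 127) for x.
118

Baby-step giant-step with step n = ⌈√127⌉ = 12.
Baby steps 78^j mod 127 (j:value) for j=0..11: 0:1, 1:78, 2:115, 3:80, 4:17, 5:56, 6:50, 7:90, 8:35, 9:63, 10:88, 11:6.
Giant-step multiplier: 78^(-12) ≡ 78^(126-12) = 78^114 ≡ 73 (mod 127).
Giant steps γ_i = 98·73^i mod 127: γ_0=98, γ_1=42, γ_2=18, γ_3=44, γ_4=37, γ_5=34, γ_6=69, γ_7=84, γ_8=36, γ_9=88 (in table at j=10).
x = i·n + j = 9·12 + 10 = 118.
Check: 78^118 ≡ 98 (mod 127).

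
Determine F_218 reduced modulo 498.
289

Matrix identity: Q^n = [[F_(n+1), F_n], [F_n, F_(n-1)]] with Q = [[1,1],[1,0]].
n = 218 = 11011010₂. Square-and-multiply, entries mod 498:
Q^1 = [[1,1],[1,0]]
Q^3 = (Q^1)²·Q = [[3,2],[2,1]]
Q^6 = (Q^3)² = [[13,8],[8,5]]
Q^13 = (Q^6)²·Q = [[377,233],[233,144]]
Q^27 = (Q^13)²·Q = [[87,206],[206,379]]
Q^54 = (Q^27)² = [[205,380],[380,323]]
Q^109 = (Q^54)²·Q = [[119,173],[173,444]]
Q^218 = (Q^109)² = [[266,289],[289,475]]
F_218 mod 498 = Q^218[0][1] = 289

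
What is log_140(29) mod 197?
20

Baby-step giant-step with step n = ⌈√197⌉ = 15.
Baby steps 140^j mod 197 (j:value) for j=0..14: 0:1, 1:140, 2:97, 3:184, 4:150, 5:118, 6:169, 7:20, 8:42, 9:167, 10:134, 11:45, 12:193, 13:31, 14:6.
Giant-step multiplier: 140^(-15) ≡ 140^(196-15) = 140^181 ≡ 72 (mod 197).
Giant steps γ_i = 29·72^i mod 197: γ_0=29, γ_1=118 (in table at j=5).
x = i·n + j = 1·15 + 5 = 20.
Check: 140^20 ≡ 29 (mod 197).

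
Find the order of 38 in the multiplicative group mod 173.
86

173 is prime, so ord(38) divides φ(173) = 172.
Divisors of 172: 1, 2, 4, 43, 86, 172.
Repeated squaring: 38^1 ≡ 38, 38^2 ≡ 60, 38^4 ≡ 140, 38^8 ≡ 51, 38^16 ≡ 6, 38^32 ≡ 36, 38^64 ≡ 85, 38^128 ≡ 132 (mod 173).
Test 38^d mod 173 for each divisor d in increasing order:
38^1 ≡ 38
38^2 ≡ 60
38^4 ≡ 140
38^43 = 38^32·38^8·38^2·38^1 ≡ 172
38^86 = 38^64·38^16·38^4·38^2 ≡ 1  ← first divisor giving 1
The order is 86.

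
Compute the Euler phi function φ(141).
92

141 = 3 × 47
φ(n) = n × ∏(1 - 1/p) for each prime p dividing n
φ(141) = 141 × (1 - 1/3) × (1 - 1/47) = 92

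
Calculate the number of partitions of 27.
3010

p(n) counts ways to write n as a sum of positive integers (order ignored).
Euler's pentagonal recurrence: p(k) = p(k-1) + p(k-2) - p(k-5) - p(k-7) + p(k-12) + p(k-15) - ... (offsets j(3j∓1)/2, signs ++--, p(0)=1, p(<0)=0).
DP table for k = 0..26: p(0)=1, p(1)=1, p(2)=2, p(3)=3, p(4)=5, p(5)=7, p(6)=11, p(7)=15, p(8)=22, p(9)=30, p(10)=42, p(11)=56, p(12)=77, p(13)=101, p(14)=135, p(15)=176, p(16)=231, p(17)=297, p(18)=385, p(19)=490, p(20)=627, p(21)=792, p(22)=1002, p(23)=1255, p(24)=1575, p(25)=1958, p(26)=2436.
Final step: p(27) = p(26) + p(25) - p(22) - p(20) + p(15) + p(12) - p(5) - p(1)
= 2436 + 1958 - 1002 - 627 + 176 + 77 - 7 - 1
= 3010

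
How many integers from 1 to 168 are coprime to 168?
48

168 = 2^3 × 3 × 7
φ(n) = n × ∏(1 - 1/p) for each prime p dividing n
φ(168) = 168 × (1 - 1/2) × (1 - 1/3) × (1 - 1/7) = 48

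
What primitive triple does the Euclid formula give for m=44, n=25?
(1311, 2200, 2561)

Euclid's formula: a = m² - n², b = 2mn, c = m² + n²
m = 44, n = 25
a = 44² - 25² = 1936 - 625 = 1311
b = 2 × 44 × 25 = 2200
c = 44² + 25² = 1936 + 625 = 2561
Verification: 1311² + 2200² = 1718721 + 4840000 = 6558721 = 2561² ✓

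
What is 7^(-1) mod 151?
108

gcd(7, 151) = 1, so the inverse exists.
Extended Euclidean algorithm on (151, 7):
151 = 21 × 7 + 4  ⟹  4 = (1)·151 + (-21)·7
7 = 1 × 4 + 3  ⟹  3 = (-1)·151 + (22)·7
4 = 1 × 3 + 1  ⟹  1 = (2)·151 + (-43)·7
So (-43)·7 ≡ 1 (mod 151), i.e. 7^(-1) ≡ -43 ≡ 108 (mod 151).
Check: 7 × 108 = 756 ≡ 1 (mod 151)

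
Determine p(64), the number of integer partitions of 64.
1741630

p(n) counts ways to write n as a sum of positive integers (order ignored).
Euler's pentagonal recurrence: p(k) = p(k-1) + p(k-2) - p(k-5) - p(k-7) + p(k-12) + p(k-15) - ... (offsets j(3j∓1)/2, signs ++--, p(0)=1, p(<0)=0).
DP table for k = 0..63: p(0)=1, p(1)=1, p(2)=2, p(3)=3, p(4)=5, p(5)=7, p(6)=11, p(7)=15, p(8)=22, p(9)=30, p(10)=42, p(11)=56, p(12)=77, p(13)=101, p(14)=135, p(15)=176, p(16)=231, p(17)=297, p(18)=385, p(19)=490, p(20)=627, p(21)=792, p(22)=1002, p(23)=1255, p(24)=1575, p(25)=1958, p(26)=2436, p(27)=3010, p(28)=3718, p(29)=4565, p(30)=5604, p(31)=6842, p(32)=8349, p(33)=10143, p(34)=12310, p(35)=14883, p(36)=17977, p(37)=21637, p(38)=26015, p(39)=31185, p(40)=37338, p(41)=44583, p(42)=53174, p(43)=63261, p(44)=75175, p(45)=89134, p(46)=105558, p(47)=124754, p(48)=147273, p(49)=173525, p(50)=204226, p(51)=239943, p(52)=281589, p(53)=329931, p(54)=386155, p(55)=451276, p(56)=526823, p(57)=614154, p(58)=715220, p(59)=831820, p(60)=966467, p(61)=1121505, p(62)=1300156, p(63)=1505499.
Final step: p(64) = p(63) + p(62) - p(59) - p(57) + p(52) + p(49) - p(42) - p(38) + p(29) + p(24) - p(13) - p(7)
= 1505499 + 1300156 - 831820 - 614154 + 281589 + 173525 - 53174 - 26015 + 4565 + 1575 - 101 - 15
= 1741630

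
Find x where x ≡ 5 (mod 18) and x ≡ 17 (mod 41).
509

Using Chinese Remainder Theorem:
M = 18 × 41 = 738
M1 = 41, M2 = 18
y1 = 41^(-1) mod 18 = 11
y2 = 18^(-1) mod 41 = 16
x = (5×41×11 + 17×18×16) mod 738 = 509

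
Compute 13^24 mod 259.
211

Repeated squaring. Binary of 24 = 11000.
13^1 ≡ 13 (mod 259); 13^2 ≡ 169 (mod 259); 13^4 ≡ 71 (mod 259); 13^8 ≡ 120 (mod 259); 13^16 ≡ 155 (mod 259)
13^24 = 13^8 × 13^16 ≡ 211 (mod 259)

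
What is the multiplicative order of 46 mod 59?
29

59 is prime, so ord(46) divides φ(59) = 58.
Divisors of 58: 1, 2, 29, 58.
Repeated squaring: 46^1 ≡ 46, 46^2 ≡ 51, 46^4 ≡ 5, 46^8 ≡ 25, 46^16 ≡ 35, 46^32 ≡ 45 (mod 59).
Test 46^d mod 59 for each divisor d in increasing order:
46^1 ≡ 46
46^2 ≡ 51
46^29 = 46^16·46^8·46^4·46^1 ≡ 1  ← first divisor giving 1
The order is 29.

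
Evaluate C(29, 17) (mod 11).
3

Using Lucas' theorem:
Write n=29 and k=17 in base 11:
n in base 11: [2, 7]
k in base 11: [1, 6]
C(29,17) mod 11 = ∏ C(n_i, k_i) mod 11
Digit binomials (mod 11): C(2,1) = 2; C(7,6) = 7
Product: 2 × 7 = 14 ≡ 3 (mod 11)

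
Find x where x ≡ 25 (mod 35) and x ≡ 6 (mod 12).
270

Using Chinese Remainder Theorem:
M = 35 × 12 = 420
M1 = 12, M2 = 35
y1 = 12^(-1) mod 35 = 3
y2 = 35^(-1) mod 12 = 11
x = (25×12×3 + 6×35×11) mod 420 = 270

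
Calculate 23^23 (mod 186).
77

Repeated squaring. Binary of 23 = 10111.
23^1 ≡ 23 (mod 186); 23^2 ≡ 157 (mod 186); 23^4 ≡ 97 (mod 186); 23^8 ≡ 109 (mod 186); 23^16 ≡ 163 (mod 186)
23^23 = 23^1 × 23^2 × 23^4 × 23^16 ≡ 77 (mod 186)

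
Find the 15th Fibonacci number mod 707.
610

Matrix identity: Q^n = [[F_(n+1), F_n], [F_n, F_(n-1)]] with Q = [[1,1],[1,0]].
n = 15 = 1111₂. Square-and-multiply, entries mod 707:
Q^1 = [[1,1],[1,0]]
Q^3 = (Q^1)²·Q = [[3,2],[2,1]]
Q^7 = (Q^3)²·Q = [[21,13],[13,8]]
Q^15 = (Q^7)²·Q = [[280,610],[610,377]]
F_15 mod 707 = Q^15[0][1] = 610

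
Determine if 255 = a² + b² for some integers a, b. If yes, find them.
Not possible

Factorization: 255 = 3 × 5 × 17
By Fermat: n is sum of two squares iff every prime p ≡ 3 (mod 4) appears to even power.
Prime(s) ≡ 3 (mod 4) with odd exponent: [(3, 1)]
Therefore 255 cannot be expressed as a² + b².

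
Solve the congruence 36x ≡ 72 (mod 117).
x ≡ 2 (mod 13)

gcd(36, 117) = 9, which divides 72, so solutions exist.
Divide through by 9: 4x ≡ 8 (mod 13).
Find 4^(-1) mod 13 by the extended Euclidean algorithm:
13 = 3 × 4 + 1  ⟹  1 = (1)·13 + (-3)·4
So (-3)·4 ≡ 1 (mod 13), i.e. 4^(-1) ≡ -3 ≡ 10 (mod 13).
x ≡ 10 × 8 = 80 ≡ 2 (mod 13).
Check: 36 × 2 = 72 ≡ 72 (mod 117).
x ≡ 2 (mod 13), giving 9 solutions mod 117.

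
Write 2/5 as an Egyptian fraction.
1/3 + 1/15

Greedy algorithm:
2/5: ceiling(5/2) = 3, use 1/3
1/15: ceiling(15/1) = 15, use 1/15
Result: 2/5 = 1/3 + 1/15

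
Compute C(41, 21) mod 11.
0

Using Lucas' theorem:
Write n=41 and k=21 in base 11:
n in base 11: [3, 8]
k in base 11: [1, 10]
C(41,21) mod 11 = ∏ C(n_i, k_i) mod 11
Digit binomials (mod 11): C(3,1) = 3; C(8,10) = 0 (k_i > n_i)
Product: 3 × 0 = 0 ≡ 0 (mod 11)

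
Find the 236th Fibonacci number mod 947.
148

Matrix identity: Q^n = [[F_(n+1), F_n], [F_n, F_(n-1)]] with Q = [[1,1],[1,0]].
n = 236 = 11101100₂. Square-and-multiply, entries mod 947:
Q^1 = [[1,1],[1,0]]
Q^3 = (Q^1)²·Q = [[3,2],[2,1]]
Q^7 = (Q^3)²·Q = [[21,13],[13,8]]
Q^14 = (Q^7)² = [[610,377],[377,233]]
Q^29 = (Q^14)²·Q = [[574,8],[8,566]]
Q^59 = (Q^29)²·Q = [[581,931],[931,597]]
Q^118 = (Q^59)² = [[685,92],[92,593]]
Q^236 = (Q^118)² = [[401,148],[148,253]]
F_236 mod 947 = Q^236[0][1] = 148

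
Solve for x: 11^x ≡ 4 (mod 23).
20

Baby-step giant-step with step n = ⌈√23⌉ = 5.
Baby steps 11^j mod 23 (j:value) for j=0..4: 0:1, 1:11, 2:6, 3:20, 4:13.
Giant-step multiplier: 11^(-5) ≡ 11^(22-5) = 11^17 ≡ 14 (mod 23).
Giant steps γ_i = 4·14^i mod 23: γ_0=4, γ_1=10, γ_2=2, γ_3=5, γ_4=1 (in table at j=0).
x = i·n + j = 4·5 + 0 = 20.
Check: 11^20 ≡ 4 (mod 23).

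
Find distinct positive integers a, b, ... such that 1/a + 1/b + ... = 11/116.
1/11 + 1/256 + 1/81664

Greedy algorithm:
11/116: ceiling(116/11) = 11, use 1/11
5/1276: ceiling(1276/5) = 256, use 1/256
1/81664: ceiling(81664/1) = 81664, use 1/81664
Result: 11/116 = 1/11 + 1/256 + 1/81664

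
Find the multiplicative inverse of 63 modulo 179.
54

gcd(63, 179) = 1, so the inverse exists.
Extended Euclidean algorithm on (179, 63):
179 = 2 × 63 + 53  ⟹  53 = (1)·179 + (-2)·63
63 = 1 × 53 + 10  ⟹  10 = (-1)·179 + (3)·63
53 = 5 × 10 + 3  ⟹  3 = (6)·179 + (-17)·63
10 = 3 × 3 + 1  ⟹  1 = (-19)·179 + (54)·63
So (54)·63 ≡ 1 (mod 179), i.e. 63^(-1) ≡ 54 (mod 179).
Check: 63 × 54 = 3402 ≡ 1 (mod 179)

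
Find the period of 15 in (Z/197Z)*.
98

197 is prime, so ord(15) divides φ(197) = 196.
Divisors of 196: 1, 2, 4, 7, 14, 28, 49, 98, 196.
Repeated squaring: 15^1 ≡ 15, 15^2 ≡ 28, 15^4 ≡ 193, 15^8 ≡ 16, 15^16 ≡ 59, 15^32 ≡ 132, 15^64 ≡ 88, 15^128 ≡ 61 (mod 197).
Test 15^d mod 197 for each divisor d in increasing order:
15^1 ≡ 15
15^2 ≡ 28
15^4 ≡ 193
15^7 = 15^4·15^2·15^1 ≡ 93
15^14 = 15^8·15^4·15^2 ≡ 178
15^28 = 15^16·15^8·15^4 ≡ 164
15^49 = 15^32·15^16·15^1 ≡ 196
15^98 = 15^64·15^32·15^2 ≡ 1  ← first divisor giving 1
The order is 98.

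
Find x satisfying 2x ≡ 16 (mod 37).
x ≡ 8 (mod 37)

gcd(2, 37) = 1, which divides 16, so solutions exist.
Find 2^(-1) mod 37 by the extended Euclidean algorithm:
37 = 18 × 2 + 1  ⟹  1 = (1)·37 + (-18)·2
So (-18)·2 ≡ 1 (mod 37), i.e. 2^(-1) ≡ -18 ≡ 19 (mod 37).
x ≡ 19 × 16 = 304 ≡ 8 (mod 37).
Check: 2 × 8 = 16 ≡ 16 (mod 37).
Unique solution: x ≡ 8 (mod 37)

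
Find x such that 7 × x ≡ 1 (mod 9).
4

gcd(7, 9) = 1, so the inverse exists.
Extended Euclidean algorithm on (9, 7):
9 = 1 × 7 + 2  ⟹  2 = (1)·9 + (-1)·7
7 = 3 × 2 + 1  ⟹  1 = (-3)·9 + (4)·7
So (4)·7 ≡ 1 (mod 9), i.e. 7^(-1) ≡ 4 (mod 9).
Check: 7 × 4 = 28 ≡ 1 (mod 9)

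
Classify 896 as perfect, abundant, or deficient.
abundant

Proper divisors of 896: sum = 1 + 2 + 4 + 7 + 8 + 14 + 16 + 28 + 32 + 56 + 64 + 112 + 128 + 224 + 448 = 1144
Since 1144 > 896, 896 is abundant.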